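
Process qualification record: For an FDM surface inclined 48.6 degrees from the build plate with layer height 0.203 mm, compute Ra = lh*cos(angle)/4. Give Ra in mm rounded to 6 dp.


Ra = 0.203 * cos(48.6) / 4 = 0.033562 mm


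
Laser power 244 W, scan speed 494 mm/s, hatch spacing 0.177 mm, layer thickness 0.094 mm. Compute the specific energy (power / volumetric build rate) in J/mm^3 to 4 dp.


Build rate = 494 * 0.177 * 0.094 = 8.219172 mm^3/s
SE = 244 / 8.219172 = 29.6867 J/mm^3


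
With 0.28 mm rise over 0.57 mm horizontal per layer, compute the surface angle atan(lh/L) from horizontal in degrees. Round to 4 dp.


angle = atan(0.28/0.57) = 26.1616 degrees


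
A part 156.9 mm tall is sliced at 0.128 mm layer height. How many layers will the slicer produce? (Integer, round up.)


Layers = ceil(156.9/0.128) = 1226


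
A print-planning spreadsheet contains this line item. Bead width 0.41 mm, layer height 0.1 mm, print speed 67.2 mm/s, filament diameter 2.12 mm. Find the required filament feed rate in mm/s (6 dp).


Q = 0.41 * 0.1 * 67.2 = 2.7552 mm^3/s
A_fil = pi*(2.12/2)^2 = 3.52989351 mm^2
v_feed = 2.7552 / 3.52989351 = 0.780533 mm/s


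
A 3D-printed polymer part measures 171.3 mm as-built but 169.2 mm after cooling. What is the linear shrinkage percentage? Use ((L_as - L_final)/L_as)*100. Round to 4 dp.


Shrinkage = ((171.3-169.2)/171.3)*100 = 1.2259 %


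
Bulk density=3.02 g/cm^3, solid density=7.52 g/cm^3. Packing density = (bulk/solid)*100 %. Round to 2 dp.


Packing = (3.02/7.52)*100 = 40.16 %


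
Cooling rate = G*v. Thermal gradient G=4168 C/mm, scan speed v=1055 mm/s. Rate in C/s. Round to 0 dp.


CR = 4168 * 1055 = 4397240 C/s


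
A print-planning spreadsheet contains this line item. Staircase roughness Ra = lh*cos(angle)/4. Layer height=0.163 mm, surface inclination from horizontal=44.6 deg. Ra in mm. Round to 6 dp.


Ra = 0.163 * cos(44.6) / 4 = 0.029015 mm


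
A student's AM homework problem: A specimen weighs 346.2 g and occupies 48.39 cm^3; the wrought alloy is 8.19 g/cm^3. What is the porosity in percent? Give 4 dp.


rho_part = 346.2 / 48.39 = 7.15437074 g/cm^3
Porosity = (1 - 7.15437074/8.19)*100 = 12.645 %


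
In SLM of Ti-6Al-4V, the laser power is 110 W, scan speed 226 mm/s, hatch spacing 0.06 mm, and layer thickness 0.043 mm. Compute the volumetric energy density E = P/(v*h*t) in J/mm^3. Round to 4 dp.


E = 110 / (226*0.06*0.043) = 188.6534 J/mm^3


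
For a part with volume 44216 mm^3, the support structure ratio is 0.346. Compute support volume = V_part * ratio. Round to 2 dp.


V_support = 44216 * 0.346 = 15298.74 mm^3


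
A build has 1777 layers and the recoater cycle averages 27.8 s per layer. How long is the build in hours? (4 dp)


t = 1777 * 27.8 / 3600 = 13.7224 hrs


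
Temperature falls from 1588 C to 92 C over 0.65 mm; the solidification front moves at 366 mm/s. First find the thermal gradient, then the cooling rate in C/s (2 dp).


G = (1588-92)/0.65 = 2301.53846154 C/mm
CR = 2301.53846154 * 366 = 842363.08 C/s


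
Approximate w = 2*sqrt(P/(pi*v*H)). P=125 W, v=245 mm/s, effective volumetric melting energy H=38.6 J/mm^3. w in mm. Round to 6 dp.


w = 2*sqrt(125/(pi*245*38.6)) = 0.129728 mm


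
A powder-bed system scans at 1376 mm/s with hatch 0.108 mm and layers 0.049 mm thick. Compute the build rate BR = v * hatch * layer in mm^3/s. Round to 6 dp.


Rate = 1376 * 0.108 * 0.049 = 7.281792 mm^3/s


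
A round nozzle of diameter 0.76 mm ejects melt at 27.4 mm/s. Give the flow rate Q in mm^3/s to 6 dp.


A = pi*(0.76/2)^2 = 0.45364598 mm^2
Q = 0.45364598 * 27.4 = 12.4299 mm^3/s


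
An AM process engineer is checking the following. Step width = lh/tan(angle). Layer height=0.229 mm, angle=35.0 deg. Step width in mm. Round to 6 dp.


step = 0.229 / tan(35.0) = 0.327046 mm


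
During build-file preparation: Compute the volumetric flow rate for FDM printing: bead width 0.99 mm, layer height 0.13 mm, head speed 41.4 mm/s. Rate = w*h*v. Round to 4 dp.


Rate = 0.99 * 0.13 * 41.4 = 5.3282 mm^3/s


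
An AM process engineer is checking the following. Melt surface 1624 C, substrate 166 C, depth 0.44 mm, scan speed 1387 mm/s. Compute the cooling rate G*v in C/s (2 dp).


G = (1624-166)/0.44 = 3313.63636364 C/mm
CR = 3313.63636364 * 1387 = 4596013.64 C/s


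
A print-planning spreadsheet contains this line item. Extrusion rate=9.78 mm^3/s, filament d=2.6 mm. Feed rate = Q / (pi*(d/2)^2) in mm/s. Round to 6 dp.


A = pi*(2.6/2)^2 = 5.309292
v = 9.78 / 5.309292 = 1.842054 mm/s


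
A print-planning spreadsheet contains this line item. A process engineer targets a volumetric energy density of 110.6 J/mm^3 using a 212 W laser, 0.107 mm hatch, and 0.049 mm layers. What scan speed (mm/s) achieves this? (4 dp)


v = 212 / (110.6*0.107*0.049) = 365.5955 mm/s


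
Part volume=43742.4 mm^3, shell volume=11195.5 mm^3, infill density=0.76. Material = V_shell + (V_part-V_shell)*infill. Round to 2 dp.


V_infill = (43742.4 - 11195.5) * 0.76 = 24735.64
V_total = 11195.5 + 24735.64 = 35931.14 mm^3


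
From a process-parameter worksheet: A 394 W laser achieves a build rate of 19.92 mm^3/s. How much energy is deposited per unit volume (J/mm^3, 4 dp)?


SE = 394 / 19.92 = 19.7791 J/mm^3


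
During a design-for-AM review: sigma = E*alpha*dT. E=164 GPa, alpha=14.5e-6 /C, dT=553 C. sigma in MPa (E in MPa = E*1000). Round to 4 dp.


sigma = 164*1000 * 14.5e-6 * 553 = 1315.034 MPa


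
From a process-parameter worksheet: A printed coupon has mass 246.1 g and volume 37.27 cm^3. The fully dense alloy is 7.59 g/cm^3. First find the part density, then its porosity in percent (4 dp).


rho_part = 246.1 / 37.27 = 6.60316609 g/cm^3
Porosity = (1 - 6.60316609/7.59)*100 = 13.0018 %


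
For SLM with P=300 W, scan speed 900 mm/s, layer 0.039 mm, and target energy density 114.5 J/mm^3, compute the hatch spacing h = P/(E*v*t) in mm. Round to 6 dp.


h = 300 / (114.5*900*0.039) = 0.074646 mm


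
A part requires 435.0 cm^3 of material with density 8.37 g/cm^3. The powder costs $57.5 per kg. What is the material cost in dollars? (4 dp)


Mass = 435.0*8.37/1000 = 3.64095 kg
Cost = 3.64095 * 57.5 = 209.3546 $


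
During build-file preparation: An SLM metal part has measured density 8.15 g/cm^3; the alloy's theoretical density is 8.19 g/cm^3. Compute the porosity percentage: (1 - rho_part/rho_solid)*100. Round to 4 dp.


Porosity = (1-8.15/8.19)*100 = 0.4884 %


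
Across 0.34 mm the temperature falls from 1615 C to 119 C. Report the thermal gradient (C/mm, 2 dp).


G = (1615-119)/0.34 = 4400.0 C/mm


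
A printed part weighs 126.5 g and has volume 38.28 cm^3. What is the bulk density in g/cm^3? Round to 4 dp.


rho = 126.5 / 38.28 = 3.3046 g/cm^3


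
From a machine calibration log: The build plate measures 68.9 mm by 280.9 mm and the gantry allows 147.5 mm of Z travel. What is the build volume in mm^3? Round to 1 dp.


V = 68.9 * 280.9 * 147.5 = 2854716.5 mm^3


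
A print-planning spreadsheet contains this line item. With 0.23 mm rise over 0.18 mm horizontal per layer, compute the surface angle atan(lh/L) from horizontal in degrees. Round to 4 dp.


angle = atan(0.23/0.18) = 51.953 degrees


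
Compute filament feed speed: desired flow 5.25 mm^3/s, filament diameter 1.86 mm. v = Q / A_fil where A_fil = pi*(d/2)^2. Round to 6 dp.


A = pi*(1.86/2)^2 = 2.717163
v = 5.25 / 2.717163 = 1.932162 mm/s


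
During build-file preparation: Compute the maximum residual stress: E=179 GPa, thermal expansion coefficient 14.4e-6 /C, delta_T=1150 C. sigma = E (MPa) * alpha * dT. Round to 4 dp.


sigma = 179*1000 * 14.4e-6 * 1150 = 2964.24 MPa


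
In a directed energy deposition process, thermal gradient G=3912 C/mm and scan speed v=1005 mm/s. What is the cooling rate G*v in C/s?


CR = 3912 * 1005 = 3931560 C/s


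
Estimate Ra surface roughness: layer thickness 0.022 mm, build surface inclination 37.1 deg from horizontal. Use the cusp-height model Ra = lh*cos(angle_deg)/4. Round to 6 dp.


Ra = 0.022 * cos(37.1) / 4 = 0.004387 mm


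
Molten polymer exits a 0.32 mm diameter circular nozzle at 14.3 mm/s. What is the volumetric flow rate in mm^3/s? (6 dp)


A = pi*(0.32/2)^2 = 0.08042477 mm^2
Q = 0.08042477 * 14.3 = 1.150074 mm^3/s


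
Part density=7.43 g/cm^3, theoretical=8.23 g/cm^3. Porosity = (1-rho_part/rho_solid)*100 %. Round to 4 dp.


Porosity = (1-7.43/8.23)*100 = 9.7205 %


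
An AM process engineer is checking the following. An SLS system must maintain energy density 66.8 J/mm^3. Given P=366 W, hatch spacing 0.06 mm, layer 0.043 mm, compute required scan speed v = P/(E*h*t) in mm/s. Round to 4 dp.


v = 366 / (66.8*0.06*0.043) = 2123.6597 mm/s


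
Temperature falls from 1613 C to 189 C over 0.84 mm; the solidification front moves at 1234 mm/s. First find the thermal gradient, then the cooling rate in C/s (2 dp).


G = (1613-189)/0.84 = 1695.23809524 C/mm
CR = 1695.23809524 * 1234 = 2091923.81 C/s


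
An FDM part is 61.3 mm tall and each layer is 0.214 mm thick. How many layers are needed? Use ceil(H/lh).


Layers = ceil(61.3/0.214) = 287


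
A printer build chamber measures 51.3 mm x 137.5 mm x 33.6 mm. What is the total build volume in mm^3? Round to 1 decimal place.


V = 51.3 * 137.5 * 33.6 = 237006.0 mm^3


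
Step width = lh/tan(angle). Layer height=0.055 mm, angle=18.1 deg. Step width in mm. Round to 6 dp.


step = 0.055 / tan(18.1) = 0.168273 mm


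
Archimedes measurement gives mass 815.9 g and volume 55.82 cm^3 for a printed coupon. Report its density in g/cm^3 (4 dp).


rho = 815.9 / 55.82 = 14.6166 g/cm^3


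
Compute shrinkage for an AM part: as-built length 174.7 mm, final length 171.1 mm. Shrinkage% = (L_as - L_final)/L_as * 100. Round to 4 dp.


Shrinkage = ((174.7-171.1)/174.7)*100 = 2.0607 %


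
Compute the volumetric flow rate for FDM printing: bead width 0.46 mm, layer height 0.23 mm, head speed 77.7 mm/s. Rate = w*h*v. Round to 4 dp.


Rate = 0.46 * 0.23 * 77.7 = 8.2207 mm^3/s


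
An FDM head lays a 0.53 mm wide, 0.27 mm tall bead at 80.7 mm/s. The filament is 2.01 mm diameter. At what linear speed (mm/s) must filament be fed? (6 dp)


Q = 0.53 * 0.27 * 80.7 = 11.54817 mm^3/s
A_fil = pi*(2.01/2)^2 = 3.17308712 mm^2
v_feed = 11.54817 / 3.17308712 = 3.639412 mm/s


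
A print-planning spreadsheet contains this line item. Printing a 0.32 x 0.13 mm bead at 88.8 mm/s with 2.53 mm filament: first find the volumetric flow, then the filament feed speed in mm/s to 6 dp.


Q = 0.32 * 0.13 * 88.8 = 3.69408 mm^3/s
A_fil = pi*(2.53/2)^2 = 5.0272551 mm^2
v_feed = 3.69408 / 5.0272551 = 0.734811 mm/s


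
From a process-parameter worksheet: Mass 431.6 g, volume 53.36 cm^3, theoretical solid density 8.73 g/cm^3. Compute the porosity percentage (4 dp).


rho_part = 431.6 / 53.36 = 8.08845577 g/cm^3
Porosity = (1 - 8.08845577/8.73)*100 = 7.3487 %


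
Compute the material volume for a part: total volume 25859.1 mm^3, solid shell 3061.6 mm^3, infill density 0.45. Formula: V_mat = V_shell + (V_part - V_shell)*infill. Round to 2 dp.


V_infill = (25859.1 - 3061.6) * 0.45 = 10258.88
V_total = 3061.6 + 10258.88 = 13320.48 mm^3


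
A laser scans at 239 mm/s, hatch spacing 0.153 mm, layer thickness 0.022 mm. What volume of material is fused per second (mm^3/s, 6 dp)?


Rate = 239 * 0.153 * 0.022 = 0.804474 mm^3/s


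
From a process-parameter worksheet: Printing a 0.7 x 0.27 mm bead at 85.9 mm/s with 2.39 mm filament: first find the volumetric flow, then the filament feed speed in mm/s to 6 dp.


Q = 0.7 * 0.27 * 85.9 = 16.2351 mm^3/s
A_fil = pi*(2.39/2)^2 = 4.48627285 mm^2
v_feed = 16.2351 / 4.48627285 = 3.618839 mm/s


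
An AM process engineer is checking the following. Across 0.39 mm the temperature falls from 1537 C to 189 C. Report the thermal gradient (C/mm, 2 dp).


G = (1537-189)/0.39 = 3456.41 C/mm


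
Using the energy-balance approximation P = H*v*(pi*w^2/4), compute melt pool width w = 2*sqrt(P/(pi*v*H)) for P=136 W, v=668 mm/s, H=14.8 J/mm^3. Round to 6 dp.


w = 2*sqrt(136/(pi*668*14.8)) = 0.132344 mm


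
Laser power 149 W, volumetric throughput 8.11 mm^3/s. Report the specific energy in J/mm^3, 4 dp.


SE = 149 / 8.11 = 18.3724 J/mm^3


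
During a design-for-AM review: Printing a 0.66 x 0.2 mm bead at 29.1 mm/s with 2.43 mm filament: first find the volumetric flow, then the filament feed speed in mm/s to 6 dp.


Q = 0.66 * 0.2 * 29.1 = 3.8412 mm^3/s
A_fil = pi*(2.43/2)^2 = 4.63769762 mm^2
v_feed = 3.8412 / 4.63769762 = 0.828256 mm/s


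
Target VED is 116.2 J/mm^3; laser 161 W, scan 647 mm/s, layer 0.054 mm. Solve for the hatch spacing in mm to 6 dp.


h = 161 / (116.2*647*0.054) = 0.039657 mm


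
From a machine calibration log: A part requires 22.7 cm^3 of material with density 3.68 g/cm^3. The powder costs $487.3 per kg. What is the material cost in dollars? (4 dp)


Mass = 22.7*3.68/1000 = 0.083536 kg
Cost = 0.083536 * 487.3 = 40.7071 $


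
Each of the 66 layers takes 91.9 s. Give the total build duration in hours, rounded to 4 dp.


t = 66 * 91.9 / 3600 = 1.6848 hrs


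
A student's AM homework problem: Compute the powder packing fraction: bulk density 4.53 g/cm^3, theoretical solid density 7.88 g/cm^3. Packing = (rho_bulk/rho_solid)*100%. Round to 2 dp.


Packing = (4.53/7.88)*100 = 57.49 %


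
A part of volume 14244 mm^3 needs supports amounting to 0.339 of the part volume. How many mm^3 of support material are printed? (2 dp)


V_support = 14244 * 0.339 = 4828.72 mm^3


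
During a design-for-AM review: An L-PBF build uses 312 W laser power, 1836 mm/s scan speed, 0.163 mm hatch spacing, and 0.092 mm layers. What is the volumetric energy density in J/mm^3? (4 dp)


E = 312 / (1836*0.163*0.092) = 11.332 J/mm^3


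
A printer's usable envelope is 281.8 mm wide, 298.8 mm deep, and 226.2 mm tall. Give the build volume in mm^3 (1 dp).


V = 281.8 * 298.8 * 226.2 = 19046456.2 mm^3


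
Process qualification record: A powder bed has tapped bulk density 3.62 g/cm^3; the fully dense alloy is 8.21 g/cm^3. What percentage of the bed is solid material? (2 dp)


Packing = (3.62/8.21)*100 = 44.09 %


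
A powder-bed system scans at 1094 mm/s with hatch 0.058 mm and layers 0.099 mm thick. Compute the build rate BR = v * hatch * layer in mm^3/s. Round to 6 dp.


Rate = 1094 * 0.058 * 0.099 = 6.281748 mm^3/s


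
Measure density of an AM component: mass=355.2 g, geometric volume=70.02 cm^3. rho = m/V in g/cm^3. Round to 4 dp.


rho = 355.2 / 70.02 = 5.0728 g/cm^3


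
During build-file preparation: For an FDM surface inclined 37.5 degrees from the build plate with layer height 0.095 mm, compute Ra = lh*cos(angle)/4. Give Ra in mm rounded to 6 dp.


Ra = 0.095 * cos(37.5) / 4 = 0.018842 mm


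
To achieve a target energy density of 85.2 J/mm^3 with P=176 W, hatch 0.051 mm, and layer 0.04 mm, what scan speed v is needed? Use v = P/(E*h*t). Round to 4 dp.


v = 176 / (85.2*0.051*0.04) = 1012.6116 mm/s


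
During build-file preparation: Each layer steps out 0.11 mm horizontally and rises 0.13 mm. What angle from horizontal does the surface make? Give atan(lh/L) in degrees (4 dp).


angle = atan(0.13/0.11) = 49.7636 degrees


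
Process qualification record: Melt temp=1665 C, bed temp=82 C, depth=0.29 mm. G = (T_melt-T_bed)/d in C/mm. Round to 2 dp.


G = (1665-82)/0.29 = 5458.62 C/mm


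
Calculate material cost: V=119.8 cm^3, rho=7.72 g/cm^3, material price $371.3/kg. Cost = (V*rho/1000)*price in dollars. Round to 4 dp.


Mass = 119.8*7.72/1000 = 0.924856 kg
Cost = 0.924856 * 371.3 = 343.399 $


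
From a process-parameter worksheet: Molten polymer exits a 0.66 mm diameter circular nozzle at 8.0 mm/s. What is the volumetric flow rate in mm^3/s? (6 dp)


A = pi*(0.66/2)^2 = 0.34211944 mm^2
Q = 0.34211944 * 8.0 = 2.736956 mm^3/s


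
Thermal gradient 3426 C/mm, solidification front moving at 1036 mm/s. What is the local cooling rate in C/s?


CR = 3426 * 1036 = 3549336 C/s


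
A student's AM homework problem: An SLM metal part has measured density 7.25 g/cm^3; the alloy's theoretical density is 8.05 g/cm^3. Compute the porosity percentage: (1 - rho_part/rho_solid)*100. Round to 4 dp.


Porosity = (1-7.25/8.05)*100 = 9.9379 %


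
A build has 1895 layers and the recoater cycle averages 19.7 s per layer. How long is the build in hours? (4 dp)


t = 1895 * 19.7 / 3600 = 10.3699 hrs


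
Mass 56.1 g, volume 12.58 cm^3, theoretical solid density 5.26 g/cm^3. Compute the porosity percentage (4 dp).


rho_part = 56.1 / 12.58 = 4.45945946 g/cm^3
Porosity = (1 - 4.45945946/5.26)*100 = 15.2194 %


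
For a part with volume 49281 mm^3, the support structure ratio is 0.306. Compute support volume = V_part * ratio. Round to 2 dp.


V_support = 49281 * 0.306 = 15079.99 mm^3


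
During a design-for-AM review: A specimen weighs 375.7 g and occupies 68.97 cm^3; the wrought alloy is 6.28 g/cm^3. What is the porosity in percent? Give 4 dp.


rho_part = 375.7 / 68.97 = 5.44729593 g/cm^3
Porosity = (1 - 5.44729593/6.28)*100 = 13.2596 %


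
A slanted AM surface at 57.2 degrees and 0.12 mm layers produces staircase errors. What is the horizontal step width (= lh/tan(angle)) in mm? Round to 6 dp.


step = 0.12 / tan(57.2) = 0.077335 mm


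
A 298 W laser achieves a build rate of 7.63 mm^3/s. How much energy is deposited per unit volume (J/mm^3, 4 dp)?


SE = 298 / 7.63 = 39.0564 J/mm^3


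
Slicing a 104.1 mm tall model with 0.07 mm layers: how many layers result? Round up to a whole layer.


Layers = ceil(104.1/0.07) = 1488


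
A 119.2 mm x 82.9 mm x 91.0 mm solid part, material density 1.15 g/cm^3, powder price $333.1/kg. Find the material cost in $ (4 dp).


V = 119.2 * 82.9 * 91.0 = 899232.88 mm^3 = 899.23288 cm^3
Mass = 899.23288 * 1.15 / 1000 = 1.03411781 kg
Cost = 1.03411781 * 333.1 = 344.4646 $


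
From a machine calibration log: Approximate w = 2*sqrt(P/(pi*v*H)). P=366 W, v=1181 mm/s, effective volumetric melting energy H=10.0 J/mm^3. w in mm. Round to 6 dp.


w = 2*sqrt(366/(pi*1181*10.0)) = 0.198642 mm


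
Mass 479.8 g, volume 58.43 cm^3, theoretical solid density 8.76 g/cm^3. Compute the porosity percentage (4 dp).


rho_part = 479.8 / 58.43 = 8.21153517 g/cm^3
Porosity = (1 - 8.21153517/8.76)*100 = 6.261 %


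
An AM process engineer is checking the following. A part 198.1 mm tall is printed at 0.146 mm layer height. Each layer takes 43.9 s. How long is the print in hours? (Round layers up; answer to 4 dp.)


Layers = ceil(198.1/0.146) = 1357
t = 1357 * 43.9 / 3600 = 16.5479 hrs


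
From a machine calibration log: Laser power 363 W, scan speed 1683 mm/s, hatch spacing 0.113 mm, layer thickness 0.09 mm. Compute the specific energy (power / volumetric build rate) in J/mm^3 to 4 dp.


Build rate = 1683 * 0.113 * 0.09 = 17.11611 mm^3/s
SE = 363 / 17.11611 = 21.2081 J/mm^3


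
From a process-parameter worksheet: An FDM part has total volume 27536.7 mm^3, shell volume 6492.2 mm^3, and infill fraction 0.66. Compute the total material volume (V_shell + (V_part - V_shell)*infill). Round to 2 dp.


V_infill = (27536.7 - 6492.2) * 0.66 = 13889.37
V_total = 6492.2 + 13889.37 = 20381.57 mm^3


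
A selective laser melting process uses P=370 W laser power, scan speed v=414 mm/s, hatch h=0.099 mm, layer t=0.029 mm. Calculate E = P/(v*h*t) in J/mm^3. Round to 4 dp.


E = 370 / (414*0.099*0.029) = 311.2922 J/mm^3


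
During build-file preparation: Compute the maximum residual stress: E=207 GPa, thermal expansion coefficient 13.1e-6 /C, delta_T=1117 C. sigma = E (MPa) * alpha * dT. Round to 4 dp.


sigma = 207*1000 * 13.1e-6 * 1117 = 3028.9689 MPa


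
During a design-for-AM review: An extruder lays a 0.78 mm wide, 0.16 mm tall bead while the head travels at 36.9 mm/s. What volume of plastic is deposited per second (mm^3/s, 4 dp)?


Rate = 0.78 * 0.16 * 36.9 = 4.6051 mm^3/s


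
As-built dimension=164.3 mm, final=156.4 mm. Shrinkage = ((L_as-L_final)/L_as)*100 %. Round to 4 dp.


Shrinkage = ((164.3-156.4)/164.3)*100 = 4.8083 %


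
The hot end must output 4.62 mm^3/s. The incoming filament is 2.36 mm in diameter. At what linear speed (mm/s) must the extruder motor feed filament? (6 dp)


A = pi*(2.36/2)^2 = 4.374354
v = 4.62 / 4.374354 = 1.056156 mm/s


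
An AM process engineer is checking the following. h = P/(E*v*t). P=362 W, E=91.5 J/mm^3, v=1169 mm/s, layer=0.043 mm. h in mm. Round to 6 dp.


h = 362 / (91.5*1169*0.043) = 0.078705 mm


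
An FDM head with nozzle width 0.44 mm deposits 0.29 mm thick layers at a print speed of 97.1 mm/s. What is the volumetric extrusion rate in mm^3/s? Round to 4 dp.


Rate = 0.44 * 0.29 * 97.1 = 12.39 mm^3/s


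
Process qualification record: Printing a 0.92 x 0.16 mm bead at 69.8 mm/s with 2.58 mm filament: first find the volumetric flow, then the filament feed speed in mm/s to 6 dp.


Q = 0.92 * 0.16 * 69.8 = 10.27456 mm^3/s
A_fil = pi*(2.58/2)^2 = 5.22792433 mm^2
v_feed = 10.27456 / 5.22792433 = 1.965323 mm/s


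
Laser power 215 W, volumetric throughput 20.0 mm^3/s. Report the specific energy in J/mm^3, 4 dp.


SE = 215 / 20.0 = 10.75 J/mm^3


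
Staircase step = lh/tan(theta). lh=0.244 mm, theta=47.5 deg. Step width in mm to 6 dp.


step = 0.244 / tan(47.5) = 0.223585 mm


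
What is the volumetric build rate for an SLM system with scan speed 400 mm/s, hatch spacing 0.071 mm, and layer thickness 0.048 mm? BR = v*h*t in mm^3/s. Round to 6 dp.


Rate = 400 * 0.071 * 0.048 = 1.3632 mm^3/s


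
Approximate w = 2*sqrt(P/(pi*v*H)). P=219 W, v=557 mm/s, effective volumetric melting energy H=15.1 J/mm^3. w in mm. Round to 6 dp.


w = 2*sqrt(219/(pi*557*15.1)) = 0.182079 mm


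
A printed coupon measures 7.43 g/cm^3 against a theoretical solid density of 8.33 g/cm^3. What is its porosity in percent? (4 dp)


Porosity = (1-7.43/8.33)*100 = 10.8043 %


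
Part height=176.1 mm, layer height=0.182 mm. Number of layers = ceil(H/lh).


Layers = ceil(176.1/0.182) = 968


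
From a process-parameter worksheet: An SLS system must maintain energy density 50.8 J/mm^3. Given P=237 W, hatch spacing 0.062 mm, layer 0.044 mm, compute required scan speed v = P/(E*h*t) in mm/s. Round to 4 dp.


v = 237 / (50.8*0.062*0.044) = 1710.1739 mm/s


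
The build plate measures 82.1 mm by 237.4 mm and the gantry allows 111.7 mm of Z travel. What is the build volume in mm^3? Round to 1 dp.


V = 82.1 * 237.4 * 111.7 = 2177093.3 mm^3


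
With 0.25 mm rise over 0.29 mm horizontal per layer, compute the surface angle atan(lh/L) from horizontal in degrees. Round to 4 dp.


angle = atan(0.25/0.29) = 40.7636 degrees


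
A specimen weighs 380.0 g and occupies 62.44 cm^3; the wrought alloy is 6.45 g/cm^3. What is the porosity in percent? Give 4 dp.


rho_part = 380.0 / 62.44 = 6.08584241 g/cm^3
Porosity = (1 - 6.08584241/6.45)*100 = 5.6459 %


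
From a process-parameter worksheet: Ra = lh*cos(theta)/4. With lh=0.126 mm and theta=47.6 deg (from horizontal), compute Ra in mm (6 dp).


Ra = 0.126 * cos(47.6) / 4 = 0.021241 mm


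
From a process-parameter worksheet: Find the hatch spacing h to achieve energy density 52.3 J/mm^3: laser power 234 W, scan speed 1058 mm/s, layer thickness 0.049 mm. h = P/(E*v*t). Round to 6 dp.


h = 234 / (52.3*1058*0.049) = 0.086304 mm


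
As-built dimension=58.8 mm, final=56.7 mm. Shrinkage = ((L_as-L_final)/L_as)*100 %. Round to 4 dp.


Shrinkage = ((58.8-56.7)/58.8)*100 = 3.5714 %


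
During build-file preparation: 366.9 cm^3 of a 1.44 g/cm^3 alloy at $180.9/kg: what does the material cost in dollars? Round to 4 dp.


Mass = 366.9*1.44/1000 = 0.528336 kg
Cost = 0.528336 * 180.9 = 95.576 $


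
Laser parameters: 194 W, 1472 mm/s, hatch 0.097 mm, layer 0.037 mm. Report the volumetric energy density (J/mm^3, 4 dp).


E = 194 / (1472*0.097*0.037) = 36.7215 J/mm^3


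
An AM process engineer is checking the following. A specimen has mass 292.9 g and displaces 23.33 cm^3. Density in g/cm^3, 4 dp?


rho = 292.9 / 23.33 = 12.5547 g/cm^3


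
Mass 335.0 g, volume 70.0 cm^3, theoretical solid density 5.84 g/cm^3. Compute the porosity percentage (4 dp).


rho_part = 335.0 / 70.0 = 4.78571429 g/cm^3
Porosity = (1 - 4.78571429/5.84)*100 = 18.0528 %


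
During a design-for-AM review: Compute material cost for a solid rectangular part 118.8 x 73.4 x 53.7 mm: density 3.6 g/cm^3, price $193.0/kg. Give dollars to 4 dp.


V = 118.8 * 73.4 * 53.7 = 468259.704 mm^3 = 468.259704 cm^3
Mass = 468.259704 * 3.6 / 1000 = 1.68573493 kg
Cost = 1.68573493 * 193.0 = 325.3468 $


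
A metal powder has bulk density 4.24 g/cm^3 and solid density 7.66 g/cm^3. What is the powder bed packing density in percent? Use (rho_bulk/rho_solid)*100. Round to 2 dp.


Packing = (4.24/7.66)*100 = 55.35 %


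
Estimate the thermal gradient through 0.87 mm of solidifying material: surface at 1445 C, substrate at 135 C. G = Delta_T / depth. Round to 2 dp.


G = (1445-135)/0.87 = 1505.75 C/mm


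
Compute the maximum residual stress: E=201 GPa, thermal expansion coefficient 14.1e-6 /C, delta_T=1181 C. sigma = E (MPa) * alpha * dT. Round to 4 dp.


sigma = 201*1000 * 14.1e-6 * 1181 = 3347.0721 MPa


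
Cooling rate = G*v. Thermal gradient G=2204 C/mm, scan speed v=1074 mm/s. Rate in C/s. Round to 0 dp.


CR = 2204 * 1074 = 2367096 C/s


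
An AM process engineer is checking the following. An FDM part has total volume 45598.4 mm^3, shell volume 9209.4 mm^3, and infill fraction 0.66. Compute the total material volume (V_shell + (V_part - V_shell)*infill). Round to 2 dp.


V_infill = (45598.4 - 9209.4) * 0.66 = 24016.74
V_total = 9209.4 + 24016.74 = 33226.14 mm^3


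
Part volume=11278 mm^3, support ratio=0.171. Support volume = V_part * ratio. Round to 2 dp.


V_support = 11278 * 0.171 = 1928.54 mm^3


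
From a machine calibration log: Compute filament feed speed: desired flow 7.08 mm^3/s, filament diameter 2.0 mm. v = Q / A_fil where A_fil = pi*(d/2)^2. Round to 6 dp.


A = pi*(2.0/2)^2 = 3.141593
v = 7.08 / 3.141593 = 2.253634 mm/s


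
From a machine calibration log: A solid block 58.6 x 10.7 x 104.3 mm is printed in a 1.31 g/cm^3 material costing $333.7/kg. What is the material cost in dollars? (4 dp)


V = 58.6 * 10.7 * 104.3 = 65398.186 mm^3 = 65.398186 cm^3
Mass = 65.398186 * 1.31 / 1000 = 0.08567162 kg
Cost = 0.08567162 * 333.7 = 28.5886 $


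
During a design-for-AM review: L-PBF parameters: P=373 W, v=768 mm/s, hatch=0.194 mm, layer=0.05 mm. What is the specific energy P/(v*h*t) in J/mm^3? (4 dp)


Build rate = 768 * 0.194 * 0.05 = 7.4496 mm^3/s
SE = 373 / 7.4496 = 50.0698 J/mm^3


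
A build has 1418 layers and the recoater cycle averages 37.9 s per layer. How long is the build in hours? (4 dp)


t = 1418 * 37.9 / 3600 = 14.9284 hrs


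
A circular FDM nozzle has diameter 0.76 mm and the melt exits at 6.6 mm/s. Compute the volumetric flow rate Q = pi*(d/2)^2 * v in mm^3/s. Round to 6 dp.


A = pi*(0.76/2)^2 = 0.45364598 mm^2
Q = 0.45364598 * 6.6 = 2.994063 mm^3/s


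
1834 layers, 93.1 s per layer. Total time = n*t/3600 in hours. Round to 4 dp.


t = 1834 * 93.1 / 3600 = 47.4293 hrs


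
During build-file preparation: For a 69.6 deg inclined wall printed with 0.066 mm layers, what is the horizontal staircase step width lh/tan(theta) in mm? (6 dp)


step = 0.066 / tan(69.6) = 0.024545 mm


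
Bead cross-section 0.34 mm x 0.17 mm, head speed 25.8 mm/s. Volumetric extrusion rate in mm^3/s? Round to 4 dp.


Rate = 0.34 * 0.17 * 25.8 = 1.4912 mm^3/s


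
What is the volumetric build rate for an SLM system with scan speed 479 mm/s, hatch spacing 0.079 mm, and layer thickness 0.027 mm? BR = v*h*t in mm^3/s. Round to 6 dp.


Rate = 479 * 0.079 * 0.027 = 1.021707 mm^3/s


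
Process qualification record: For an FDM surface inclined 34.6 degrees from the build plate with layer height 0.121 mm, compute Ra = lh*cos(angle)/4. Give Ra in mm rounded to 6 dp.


Ra = 0.121 * cos(34.6) / 4 = 0.0249 mm


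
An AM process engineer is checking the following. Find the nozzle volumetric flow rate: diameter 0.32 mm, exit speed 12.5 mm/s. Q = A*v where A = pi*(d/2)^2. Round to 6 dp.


A = pi*(0.32/2)^2 = 0.08042477 mm^2
Q = 0.08042477 * 12.5 = 1.00531 mm^3/s


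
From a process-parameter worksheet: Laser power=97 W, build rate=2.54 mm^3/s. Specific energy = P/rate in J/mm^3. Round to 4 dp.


SE = 97 / 2.54 = 38.189 J/mm^3


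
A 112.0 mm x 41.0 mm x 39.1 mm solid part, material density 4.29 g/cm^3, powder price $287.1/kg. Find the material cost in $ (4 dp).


V = 112.0 * 41.0 * 39.1 = 179547.2 mm^3 = 179.5472 cm^3
Mass = 179.5472 * 4.29 / 1000 = 0.77025749 kg
Cost = 0.77025749 * 287.1 = 221.1409 $


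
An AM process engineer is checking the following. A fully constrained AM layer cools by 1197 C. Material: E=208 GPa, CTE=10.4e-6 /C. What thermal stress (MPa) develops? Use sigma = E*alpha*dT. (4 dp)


sigma = 208*1000 * 10.4e-6 * 1197 = 2589.3504 MPa


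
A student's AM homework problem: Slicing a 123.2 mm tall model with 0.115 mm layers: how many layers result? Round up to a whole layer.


Layers = ceil(123.2/0.115) = 1072


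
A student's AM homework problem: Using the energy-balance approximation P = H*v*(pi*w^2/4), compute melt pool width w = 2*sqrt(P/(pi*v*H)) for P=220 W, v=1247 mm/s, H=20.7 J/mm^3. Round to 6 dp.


w = 2*sqrt(220/(pi*1247*20.7)) = 0.104171 mm


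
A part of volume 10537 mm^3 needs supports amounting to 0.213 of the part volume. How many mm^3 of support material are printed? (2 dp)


V_support = 10537 * 0.213 = 2244.38 mm^3


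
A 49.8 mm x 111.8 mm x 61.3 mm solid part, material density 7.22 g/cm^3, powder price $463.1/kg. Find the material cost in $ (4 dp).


V = 49.8 * 111.8 * 61.3 = 341296.332 mm^3 = 341.296332 cm^3
Mass = 341.296332 * 7.22 / 1000 = 2.46415952 kg
Cost = 2.46415952 * 463.1 = 1141.1523 $


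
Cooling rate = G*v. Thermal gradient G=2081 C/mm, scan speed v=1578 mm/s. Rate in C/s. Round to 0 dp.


CR = 2081 * 1578 = 3283818 C/s


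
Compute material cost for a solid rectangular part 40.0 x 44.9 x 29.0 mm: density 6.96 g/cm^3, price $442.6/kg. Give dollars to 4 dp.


V = 40.0 * 44.9 * 29.0 = 52084.0 mm^3 = 52.084 cm^3
Mass = 52.084 * 6.96 / 1000 = 0.36250464 kg
Cost = 0.36250464 * 442.6 = 160.4446 $


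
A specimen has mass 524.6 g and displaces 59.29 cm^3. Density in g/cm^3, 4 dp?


rho = 524.6 / 59.29 = 8.848 g/cm^3


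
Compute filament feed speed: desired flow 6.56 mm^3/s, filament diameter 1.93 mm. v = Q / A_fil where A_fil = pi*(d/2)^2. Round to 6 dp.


A = pi*(1.93/2)^2 = 2.92553
v = 6.56 / 2.92553 = 2.242329 mm/s


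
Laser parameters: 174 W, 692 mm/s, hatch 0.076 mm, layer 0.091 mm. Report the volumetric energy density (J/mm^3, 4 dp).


E = 174 / (692*0.076*0.091) = 36.357 J/mm^3


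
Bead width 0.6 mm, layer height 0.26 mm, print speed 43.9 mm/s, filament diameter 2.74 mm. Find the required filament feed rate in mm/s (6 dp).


Q = 0.6 * 0.26 * 43.9 = 6.8484 mm^3/s
A_fil = pi*(2.74/2)^2 = 5.89645525 mm^2
v_feed = 6.8484 / 5.89645525 = 1.161444 mm/s


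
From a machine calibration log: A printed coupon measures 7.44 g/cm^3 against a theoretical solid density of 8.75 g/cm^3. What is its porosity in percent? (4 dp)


Porosity = (1-7.44/8.75)*100 = 14.9714 %


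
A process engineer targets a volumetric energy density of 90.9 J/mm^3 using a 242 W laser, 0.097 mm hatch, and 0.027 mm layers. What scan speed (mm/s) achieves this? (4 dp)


v = 242 / (90.9*0.097*0.027) = 1016.5201 mm/s


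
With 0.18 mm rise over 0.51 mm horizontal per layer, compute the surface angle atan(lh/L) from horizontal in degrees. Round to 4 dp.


angle = atan(0.18/0.51) = 19.44 degrees


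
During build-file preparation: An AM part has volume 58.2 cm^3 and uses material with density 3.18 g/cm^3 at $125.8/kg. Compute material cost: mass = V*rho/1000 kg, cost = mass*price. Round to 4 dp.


Mass = 58.2*3.18/1000 = 0.185076 kg
Cost = 0.185076 * 125.8 = 23.2826 $


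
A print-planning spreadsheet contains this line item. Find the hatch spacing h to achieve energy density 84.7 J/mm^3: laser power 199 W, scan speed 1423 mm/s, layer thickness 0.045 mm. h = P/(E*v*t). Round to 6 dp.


h = 199 / (84.7*1423*0.045) = 0.03669 mm


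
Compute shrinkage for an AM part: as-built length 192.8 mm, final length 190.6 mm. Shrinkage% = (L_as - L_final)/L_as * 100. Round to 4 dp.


Shrinkage = ((192.8-190.6)/192.8)*100 = 1.1411 %


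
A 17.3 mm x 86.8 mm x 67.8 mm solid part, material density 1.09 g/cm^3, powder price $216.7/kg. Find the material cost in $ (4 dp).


V = 17.3 * 86.8 * 67.8 = 101811.192 mm^3 = 101.811192 cm^3
Mass = 101.811192 * 1.09 / 1000 = 0.1109742 kg
Cost = 0.1109742 * 216.7 = 24.0481 $


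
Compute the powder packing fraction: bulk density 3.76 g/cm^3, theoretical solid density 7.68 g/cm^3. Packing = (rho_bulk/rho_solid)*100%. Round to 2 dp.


Packing = (3.76/7.68)*100 = 48.96 %


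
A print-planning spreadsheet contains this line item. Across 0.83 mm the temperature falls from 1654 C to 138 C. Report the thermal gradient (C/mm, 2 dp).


G = (1654-138)/0.83 = 1826.51 C/mm


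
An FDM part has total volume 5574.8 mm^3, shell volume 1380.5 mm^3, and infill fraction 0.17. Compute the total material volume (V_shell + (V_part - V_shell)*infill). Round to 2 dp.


V_infill = (5574.8 - 1380.5) * 0.17 = 713.03
V_total = 1380.5 + 713.03 = 2093.53 mm^3


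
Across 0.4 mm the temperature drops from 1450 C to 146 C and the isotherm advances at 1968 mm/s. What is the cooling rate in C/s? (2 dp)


G = (1450-146)/0.4 = 3260.0 C/mm
CR = 3260.0 * 1968 = 6415680.0 C/s


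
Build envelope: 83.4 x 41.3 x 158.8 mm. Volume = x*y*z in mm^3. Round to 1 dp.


V = 83.4 * 41.3 * 158.8 = 546973.9 mm^3


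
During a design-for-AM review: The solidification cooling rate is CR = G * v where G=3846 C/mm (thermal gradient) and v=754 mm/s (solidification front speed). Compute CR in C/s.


CR = 3846 * 754 = 2899884 C/s


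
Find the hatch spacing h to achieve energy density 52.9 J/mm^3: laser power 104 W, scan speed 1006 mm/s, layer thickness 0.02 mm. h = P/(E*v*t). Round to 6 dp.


h = 104 / (52.9*1006*0.02) = 0.097712 mm


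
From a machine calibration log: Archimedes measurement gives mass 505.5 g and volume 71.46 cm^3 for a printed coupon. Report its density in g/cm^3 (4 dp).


rho = 505.5 / 71.46 = 7.0739 g/cm^3


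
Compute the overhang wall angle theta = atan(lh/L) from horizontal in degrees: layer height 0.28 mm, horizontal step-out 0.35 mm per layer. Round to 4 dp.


angle = atan(0.28/0.35) = 38.6598 degrees


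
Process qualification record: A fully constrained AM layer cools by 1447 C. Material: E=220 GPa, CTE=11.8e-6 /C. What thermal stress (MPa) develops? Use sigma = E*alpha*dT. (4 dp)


sigma = 220*1000 * 11.8e-6 * 1447 = 3756.412 MPa


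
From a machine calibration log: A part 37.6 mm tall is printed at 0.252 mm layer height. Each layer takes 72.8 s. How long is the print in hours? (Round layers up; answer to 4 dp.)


Layers = ceil(37.6/0.252) = 150
t = 150 * 72.8 / 3600 = 3.0333 hrs


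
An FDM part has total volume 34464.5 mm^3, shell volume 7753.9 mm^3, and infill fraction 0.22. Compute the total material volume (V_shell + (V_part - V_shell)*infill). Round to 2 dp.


V_infill = (34464.5 - 7753.9) * 0.22 = 5876.33
V_total = 7753.9 + 5876.33 = 13630.23 mm^3


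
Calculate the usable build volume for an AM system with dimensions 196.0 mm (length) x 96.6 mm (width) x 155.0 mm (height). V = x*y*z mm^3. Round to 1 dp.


V = 196.0 * 96.6 * 155.0 = 2934708.0 mm^3


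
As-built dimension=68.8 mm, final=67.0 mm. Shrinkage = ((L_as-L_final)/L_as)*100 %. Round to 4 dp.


Shrinkage = ((68.8-67.0)/68.8)*100 = 2.6163 %


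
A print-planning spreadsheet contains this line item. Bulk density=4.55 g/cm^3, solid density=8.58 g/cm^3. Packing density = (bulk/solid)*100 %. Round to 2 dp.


Packing = (4.55/8.58)*100 = 53.03 %


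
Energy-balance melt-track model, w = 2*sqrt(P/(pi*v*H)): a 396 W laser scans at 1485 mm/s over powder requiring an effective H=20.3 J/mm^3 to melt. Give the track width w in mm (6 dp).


w = 2*sqrt(396/(pi*1485*20.3)) = 0.129328 mm


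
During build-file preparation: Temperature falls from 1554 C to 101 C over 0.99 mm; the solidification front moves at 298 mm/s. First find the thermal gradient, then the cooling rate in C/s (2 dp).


G = (1554-101)/0.99 = 1467.67676768 C/mm
CR = 1467.67676768 * 298 = 437367.68 C/s


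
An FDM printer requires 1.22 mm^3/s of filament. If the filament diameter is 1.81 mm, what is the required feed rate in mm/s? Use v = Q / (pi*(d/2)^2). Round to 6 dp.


A = pi*(1.81/2)^2 = 2.573043
v = 1.22 / 2.573043 = 0.474147 mm/s


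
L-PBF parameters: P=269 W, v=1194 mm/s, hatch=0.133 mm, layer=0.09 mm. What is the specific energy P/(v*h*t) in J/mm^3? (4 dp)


Build rate = 1194 * 0.133 * 0.09 = 14.29218 mm^3/s
SE = 269 / 14.29218 = 18.8215 J/mm^3


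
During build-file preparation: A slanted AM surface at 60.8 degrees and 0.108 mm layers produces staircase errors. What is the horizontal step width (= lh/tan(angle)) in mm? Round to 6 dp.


step = 0.108 / tan(60.8) = 0.060359 mm


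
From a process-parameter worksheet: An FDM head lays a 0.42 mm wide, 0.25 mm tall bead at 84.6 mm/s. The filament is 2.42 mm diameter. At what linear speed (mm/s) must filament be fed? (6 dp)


Q = 0.42 * 0.25 * 84.6 = 8.883 mm^3/s
A_fil = pi*(2.42/2)^2 = 4.5996058 mm^2
v_feed = 8.883 / 4.5996058 = 1.931252 mm/s


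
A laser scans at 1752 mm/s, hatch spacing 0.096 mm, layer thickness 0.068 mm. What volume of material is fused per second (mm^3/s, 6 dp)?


Rate = 1752 * 0.096 * 0.068 = 11.437056 mm^3/s


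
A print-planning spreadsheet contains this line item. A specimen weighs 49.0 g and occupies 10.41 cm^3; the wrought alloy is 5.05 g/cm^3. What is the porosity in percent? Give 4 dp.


rho_part = 49.0 / 10.41 = 4.70701249 g/cm^3
Porosity = (1 - 4.70701249/5.05)*100 = 6.7918 %


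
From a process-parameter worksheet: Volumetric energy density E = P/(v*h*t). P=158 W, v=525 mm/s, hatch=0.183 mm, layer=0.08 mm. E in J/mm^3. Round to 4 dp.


E = 158 / (525*0.183*0.08) = 20.5569 J/mm^3


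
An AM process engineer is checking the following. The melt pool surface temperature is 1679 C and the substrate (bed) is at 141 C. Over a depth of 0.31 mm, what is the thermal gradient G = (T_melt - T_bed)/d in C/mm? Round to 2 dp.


G = (1679-141)/0.31 = 4961.29 C/mm


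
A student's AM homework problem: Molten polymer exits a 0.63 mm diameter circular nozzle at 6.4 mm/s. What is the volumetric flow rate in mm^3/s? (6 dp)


A = pi*(0.63/2)^2 = 0.31172453 mm^2
Q = 0.31172453 * 6.4 = 1.995037 mm^3/s


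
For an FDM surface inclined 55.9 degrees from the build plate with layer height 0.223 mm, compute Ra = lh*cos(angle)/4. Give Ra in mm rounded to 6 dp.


Ra = 0.223 * cos(55.9) / 4 = 0.031256 mm


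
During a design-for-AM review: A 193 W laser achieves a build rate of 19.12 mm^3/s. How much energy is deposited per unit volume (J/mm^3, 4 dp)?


SE = 193 / 19.12 = 10.0941 J/mm^3


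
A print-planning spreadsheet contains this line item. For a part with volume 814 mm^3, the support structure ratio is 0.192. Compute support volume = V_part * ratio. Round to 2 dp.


V_support = 814 * 0.192 = 156.29 mm^3
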